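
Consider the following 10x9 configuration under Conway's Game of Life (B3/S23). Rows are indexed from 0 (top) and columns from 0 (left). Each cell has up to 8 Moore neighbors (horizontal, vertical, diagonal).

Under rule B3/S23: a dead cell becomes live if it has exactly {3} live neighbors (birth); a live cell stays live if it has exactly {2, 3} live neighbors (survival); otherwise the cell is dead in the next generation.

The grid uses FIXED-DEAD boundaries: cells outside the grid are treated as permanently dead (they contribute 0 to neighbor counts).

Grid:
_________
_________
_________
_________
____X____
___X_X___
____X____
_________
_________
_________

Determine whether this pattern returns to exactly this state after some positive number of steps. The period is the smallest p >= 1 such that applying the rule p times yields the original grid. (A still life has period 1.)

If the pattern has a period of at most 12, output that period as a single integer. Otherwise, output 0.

Answer: 1

Derivation:
Simulating and comparing each generation to the original:
Gen 0 (original, given above): 4 live cells
Gen 1: 4 live cells, MATCHES original -> period = 1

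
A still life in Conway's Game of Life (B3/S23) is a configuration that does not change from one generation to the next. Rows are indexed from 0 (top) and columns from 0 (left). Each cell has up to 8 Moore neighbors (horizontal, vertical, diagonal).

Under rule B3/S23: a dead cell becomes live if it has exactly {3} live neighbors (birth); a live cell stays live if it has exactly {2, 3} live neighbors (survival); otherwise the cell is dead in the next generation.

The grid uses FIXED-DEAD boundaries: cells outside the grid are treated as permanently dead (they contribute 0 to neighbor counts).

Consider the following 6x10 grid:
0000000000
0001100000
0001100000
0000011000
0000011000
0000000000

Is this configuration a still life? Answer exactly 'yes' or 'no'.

Compute generation 1 and compare to generation 0 (given above):
Generation 1:
0000000000
0001100000
0001000000
0000001000
0000011000
0000000000
Cell (2,4) differs: gen0=1 vs gen1=0 -> NOT a still life.

Answer: no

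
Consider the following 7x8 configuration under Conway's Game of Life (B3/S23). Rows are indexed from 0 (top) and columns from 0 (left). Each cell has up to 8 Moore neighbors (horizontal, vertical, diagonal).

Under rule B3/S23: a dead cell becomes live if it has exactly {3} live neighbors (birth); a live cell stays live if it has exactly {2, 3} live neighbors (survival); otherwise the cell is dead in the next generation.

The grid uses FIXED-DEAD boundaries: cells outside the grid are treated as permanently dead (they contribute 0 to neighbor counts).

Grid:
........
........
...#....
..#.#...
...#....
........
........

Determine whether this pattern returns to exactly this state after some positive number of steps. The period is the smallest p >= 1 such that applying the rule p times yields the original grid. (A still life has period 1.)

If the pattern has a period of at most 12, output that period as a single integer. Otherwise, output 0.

Simulating and comparing each generation to the original:
Gen 0 (original, given above): 4 live cells
Gen 1: 4 live cells, MATCHES original -> period = 1

Answer: 1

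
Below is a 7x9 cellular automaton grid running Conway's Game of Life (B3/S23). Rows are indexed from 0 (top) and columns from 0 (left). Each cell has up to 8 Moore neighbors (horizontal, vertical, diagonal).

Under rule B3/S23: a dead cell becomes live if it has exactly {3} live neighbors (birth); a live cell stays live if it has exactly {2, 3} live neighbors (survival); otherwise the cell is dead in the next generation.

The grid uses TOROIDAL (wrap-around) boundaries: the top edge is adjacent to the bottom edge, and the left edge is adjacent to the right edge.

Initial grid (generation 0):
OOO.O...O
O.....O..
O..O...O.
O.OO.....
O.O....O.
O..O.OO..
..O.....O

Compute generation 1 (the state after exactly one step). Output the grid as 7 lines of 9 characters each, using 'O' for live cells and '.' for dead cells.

Simulating step by step:
Generation 0 (given above): 22 live cells
Generation 1: 27 live cells
(generation 1 grid is the final answer)

Answer: ..OO...OO
..OO...O.
O.OO.....
O.OO.....
O.O.O.O..
O.OO..OO.
..O.OO.OO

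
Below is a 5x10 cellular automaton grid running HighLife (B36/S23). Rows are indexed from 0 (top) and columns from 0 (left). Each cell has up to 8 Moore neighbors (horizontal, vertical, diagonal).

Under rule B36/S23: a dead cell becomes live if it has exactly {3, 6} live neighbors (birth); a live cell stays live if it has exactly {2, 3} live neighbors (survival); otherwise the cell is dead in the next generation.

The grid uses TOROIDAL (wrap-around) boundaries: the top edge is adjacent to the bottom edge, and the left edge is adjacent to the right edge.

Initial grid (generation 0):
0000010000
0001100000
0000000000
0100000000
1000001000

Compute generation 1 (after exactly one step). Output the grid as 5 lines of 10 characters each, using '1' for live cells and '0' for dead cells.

Simulating step by step:
Generation 0 (given above): 6 live cells
Generation 1: 3 live cells
(generation 1 grid is the final answer)

Answer: 0000110000
0000100000
0000000000
0000000000
0000000000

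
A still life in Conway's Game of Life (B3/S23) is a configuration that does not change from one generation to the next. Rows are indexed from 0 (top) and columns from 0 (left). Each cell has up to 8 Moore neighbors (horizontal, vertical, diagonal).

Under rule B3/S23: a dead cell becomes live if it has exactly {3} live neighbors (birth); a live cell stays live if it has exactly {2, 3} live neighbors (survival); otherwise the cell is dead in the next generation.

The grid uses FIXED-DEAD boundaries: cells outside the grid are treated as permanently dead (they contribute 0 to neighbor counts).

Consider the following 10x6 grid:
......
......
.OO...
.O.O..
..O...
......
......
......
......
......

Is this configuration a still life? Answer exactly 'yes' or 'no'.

Compute generation 1 and compare to generation 0 (given above):
Generation 1:
......
......
.OO...
.O.O..
..O...
......
......
......
......
......
The grids are IDENTICAL -> still life.

Answer: yes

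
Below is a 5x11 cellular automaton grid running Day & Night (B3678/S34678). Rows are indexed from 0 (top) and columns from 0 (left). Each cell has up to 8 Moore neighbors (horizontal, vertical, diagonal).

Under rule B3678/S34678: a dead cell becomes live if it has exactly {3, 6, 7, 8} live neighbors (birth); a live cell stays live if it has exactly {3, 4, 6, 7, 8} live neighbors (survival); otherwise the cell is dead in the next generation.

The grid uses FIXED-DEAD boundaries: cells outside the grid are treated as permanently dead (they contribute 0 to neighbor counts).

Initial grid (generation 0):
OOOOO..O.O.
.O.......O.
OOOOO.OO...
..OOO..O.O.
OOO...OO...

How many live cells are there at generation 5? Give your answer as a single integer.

Answer: 21

Derivation:
Simulating step by step:
Generation 0 (given above): 26 live cells
Generation 1: 20 live cells
.OO.....O..
.OOO.OOO...
.O..OO.....
.OOOO..O...
.OO.....O..
Generation 2: 23 live cells
.OOO..OO...
OO.O.OO....
OOOO.O.O...
OO.OOO.....
.OO........
Generation 3: 27 live cells
OOO.OOO....
OOOO.O.....
.OOOOO.....
OOOOO.O....
OOOOO......
Generation 4: 23 live cells
O.O.OO.....
OOOOO......
.OOOOOO....
OOOOO......
O...OO.....
Generation 5: 21 live cells
..O.O......
OOOOOOO....
.OOOOO.....
O..OOOO....
..O.O......
Population at generation 5: 21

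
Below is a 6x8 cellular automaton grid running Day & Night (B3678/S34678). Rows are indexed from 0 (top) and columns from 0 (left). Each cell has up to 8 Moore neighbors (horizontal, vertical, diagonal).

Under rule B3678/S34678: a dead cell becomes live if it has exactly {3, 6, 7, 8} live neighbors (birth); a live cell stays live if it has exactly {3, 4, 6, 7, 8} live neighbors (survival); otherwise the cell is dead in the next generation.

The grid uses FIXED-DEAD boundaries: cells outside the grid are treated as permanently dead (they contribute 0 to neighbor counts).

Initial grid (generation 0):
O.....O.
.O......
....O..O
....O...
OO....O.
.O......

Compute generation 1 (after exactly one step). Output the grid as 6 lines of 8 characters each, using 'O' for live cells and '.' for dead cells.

Answer: ........
........
........
.....O..
........
O.......

Derivation:
Simulating step by step:
Generation 0 (given above): 10 live cells
Generation 1: 2 live cells
(generation 1 grid is the final answer)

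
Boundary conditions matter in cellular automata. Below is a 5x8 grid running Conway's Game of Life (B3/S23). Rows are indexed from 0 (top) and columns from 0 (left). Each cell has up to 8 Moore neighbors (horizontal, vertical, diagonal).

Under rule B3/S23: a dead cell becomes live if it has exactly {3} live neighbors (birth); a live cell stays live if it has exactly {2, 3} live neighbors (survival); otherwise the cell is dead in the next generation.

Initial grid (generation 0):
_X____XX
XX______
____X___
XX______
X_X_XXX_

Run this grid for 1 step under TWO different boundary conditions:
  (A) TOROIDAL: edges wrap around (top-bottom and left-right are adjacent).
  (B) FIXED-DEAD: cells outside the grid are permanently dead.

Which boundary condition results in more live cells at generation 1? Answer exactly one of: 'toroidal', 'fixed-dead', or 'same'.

Under TOROIDAL boundary, generation 1:
__X___X_
XX_____X
________
XX_XX__X
__X__XX_
Population = 13

Under FIXED-DEAD boundary, generation 1:
XX______
XX______
________
XX_XX___
X____X__
Population = 10

Comparison: toroidal=13, fixed-dead=10 -> toroidal

Answer: toroidal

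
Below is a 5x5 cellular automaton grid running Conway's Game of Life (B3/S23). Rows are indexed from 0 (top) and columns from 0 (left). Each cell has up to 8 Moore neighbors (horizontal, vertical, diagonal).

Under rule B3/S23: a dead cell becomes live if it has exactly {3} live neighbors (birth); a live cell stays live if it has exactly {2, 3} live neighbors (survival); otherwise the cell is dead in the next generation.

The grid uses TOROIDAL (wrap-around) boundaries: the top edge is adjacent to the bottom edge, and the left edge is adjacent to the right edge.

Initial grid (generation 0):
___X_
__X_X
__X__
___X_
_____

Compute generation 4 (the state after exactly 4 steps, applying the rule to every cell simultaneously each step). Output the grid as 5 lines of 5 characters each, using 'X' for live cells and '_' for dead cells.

Answer: _____
_____
_____
_____
_____

Derivation:
Simulating step by step:
Generation 0 (given above): 5 live cells
Generation 1: 3 live cells
___X_
__X__
__X__
_____
_____
Generation 2: 2 live cells
_____
__XX_
_____
_____
_____
Generation 3: 0 live cells
_____
_____
_____
_____
_____
Generation 4: 0 live cells
(generation 4 grid is the final answer)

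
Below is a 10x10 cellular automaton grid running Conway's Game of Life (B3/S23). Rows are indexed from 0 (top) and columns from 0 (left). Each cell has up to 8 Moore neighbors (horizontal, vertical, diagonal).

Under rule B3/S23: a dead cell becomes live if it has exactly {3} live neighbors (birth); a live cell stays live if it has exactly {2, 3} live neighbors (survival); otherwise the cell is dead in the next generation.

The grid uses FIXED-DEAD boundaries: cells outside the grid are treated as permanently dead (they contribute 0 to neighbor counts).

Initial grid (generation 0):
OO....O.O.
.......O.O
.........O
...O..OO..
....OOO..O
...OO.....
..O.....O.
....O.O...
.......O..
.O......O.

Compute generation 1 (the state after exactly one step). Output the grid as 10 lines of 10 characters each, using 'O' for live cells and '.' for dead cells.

Simulating step by step:
Generation 0 (given above): 23 live cells
Generation 1: 18 live cells
(generation 1 grid is the final answer)

Answer: .......OO.
.......O.O
......OO..
....O.OOO.
......OO..
...OO.....
....OO....
.......O..
.......O..
..........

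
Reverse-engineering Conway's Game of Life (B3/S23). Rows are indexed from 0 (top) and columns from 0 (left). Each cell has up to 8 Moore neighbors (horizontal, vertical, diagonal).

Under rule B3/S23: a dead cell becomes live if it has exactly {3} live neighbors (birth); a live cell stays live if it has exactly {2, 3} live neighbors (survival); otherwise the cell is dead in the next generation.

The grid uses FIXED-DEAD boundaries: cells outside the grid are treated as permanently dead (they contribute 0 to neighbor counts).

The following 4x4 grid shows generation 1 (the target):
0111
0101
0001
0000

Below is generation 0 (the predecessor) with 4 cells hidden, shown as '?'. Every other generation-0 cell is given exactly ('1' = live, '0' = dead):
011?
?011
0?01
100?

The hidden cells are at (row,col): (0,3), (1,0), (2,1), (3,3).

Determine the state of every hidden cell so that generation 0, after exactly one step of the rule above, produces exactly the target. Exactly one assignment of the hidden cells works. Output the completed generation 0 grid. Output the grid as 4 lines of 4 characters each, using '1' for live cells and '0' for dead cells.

Answer: 0110
0011
0001
1001

Derivation:
Hidden generation-0 cells (in order): (0,3), (1,0), (2,1), (3,3).
A hidden cell only influences target cells in its own 3x3 neighborhood. Try each of the 2^4 = 16 assignments, step the completed generation 0 forward once under B3/S23, and compare with the target:
  (0,3)=0 (1,0)=0 (2,1)=0 (3,3)=0 -> step gives (2,2)='1' but target has '0' -> reject
  (0,3)=0 (1,0)=0 (2,1)=0 (3,3)=1 -> step reproduces the target at every cell -> ACCEPT
  (0,3)=0 (1,0)=0 (2,1)=1 (3,3)=0 -> step gives (1,1)='0' but target has '1' -> reject
  (0,3)=0 (1,0)=0 (2,1)=1 (3,3)=1 -> step gives (1,1)='0' but target has '1' -> reject
  (0,3)=0 (1,0)=1 (2,1)=0 (3,3)=0 -> step gives (1,1)='0' but target has '1' -> reject
  (0,3)=0 (1,0)=1 (2,1)=0 (3,3)=1 -> step gives (1,1)='0' but target has '1' -> reject
  (0,3)=0 (1,0)=1 (2,1)=1 (3,3)=0 -> step gives (1,0)='1' but target has '0' -> reject
  (0,3)=0 (1,0)=1 (2,1)=1 (3,3)=1 -> step gives (1,0)='1' but target has '0' -> reject
  (0,3)=1 (1,0)=0 (2,1)=0 (3,3)=0 -> step gives (0,2)='0' but target has '1' -> reject
  (0,3)=1 (1,0)=0 (2,1)=0 (3,3)=1 -> step gives (0,2)='0' but target has '1' -> reject
  (0,3)=1 (1,0)=0 (2,1)=1 (3,3)=0 -> step gives (0,2)='0' but target has '1' -> reject
  (0,3)=1 (1,0)=0 (2,1)=1 (3,3)=1 -> step gives (0,2)='0' but target has '1' -> reject
  (0,3)=1 (1,0)=1 (2,1)=0 (3,3)=0 -> step gives (0,2)='0' but target has '1' -> reject
  (0,3)=1 (1,0)=1 (2,1)=0 (3,3)=1 -> step gives (0,2)='0' but target has '1' -> reject
  (0,3)=1 (1,0)=1 (2,1)=1 (3,3)=0 -> step gives (0,2)='0' but target has '1' -> reject
  (0,3)=1 (1,0)=1 (2,1)=1 (3,3)=1 -> step gives (0,2)='0' but target has '1' -> reject
Unique solution: (0,3)=dead, (1,0)=dead, (2,1)=dead, (3,3)=live.
Check: live-neighbor counts of every cell in the completed generation 0:
1233
1343
1243
0121
Applying B3/S23 to generation 0 with these counts gives:
0111
0101
0001
0000
which matches the target exactly.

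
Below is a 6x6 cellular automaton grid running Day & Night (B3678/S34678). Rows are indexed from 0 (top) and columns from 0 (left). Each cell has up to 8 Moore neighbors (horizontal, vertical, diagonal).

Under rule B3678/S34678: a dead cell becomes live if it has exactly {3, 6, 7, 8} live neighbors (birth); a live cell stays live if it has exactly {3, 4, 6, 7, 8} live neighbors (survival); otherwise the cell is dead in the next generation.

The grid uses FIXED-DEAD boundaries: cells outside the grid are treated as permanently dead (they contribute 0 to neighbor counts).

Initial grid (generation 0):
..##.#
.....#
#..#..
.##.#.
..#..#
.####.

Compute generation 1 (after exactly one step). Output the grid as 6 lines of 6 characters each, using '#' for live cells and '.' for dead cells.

Answer: ....#.
..##..
.##.#.
.##...
...#..
..##..

Derivation:
Simulating step by step:
Generation 0 (given above): 15 live cells
Generation 1: 11 live cells
(generation 1 grid is the final answer)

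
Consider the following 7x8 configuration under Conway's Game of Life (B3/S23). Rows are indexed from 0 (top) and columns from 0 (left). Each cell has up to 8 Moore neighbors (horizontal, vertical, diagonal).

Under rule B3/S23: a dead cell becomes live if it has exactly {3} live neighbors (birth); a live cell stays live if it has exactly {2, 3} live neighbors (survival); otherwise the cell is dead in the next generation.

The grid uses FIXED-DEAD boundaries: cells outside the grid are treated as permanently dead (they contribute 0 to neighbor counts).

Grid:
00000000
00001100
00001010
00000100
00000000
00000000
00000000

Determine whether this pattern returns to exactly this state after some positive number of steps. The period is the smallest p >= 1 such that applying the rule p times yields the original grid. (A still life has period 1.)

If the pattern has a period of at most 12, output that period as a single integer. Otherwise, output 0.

Answer: 1

Derivation:
Simulating and comparing each generation to the original:
Gen 0 (original, given above): 5 live cells
Gen 1: 5 live cells, MATCHES original -> period = 1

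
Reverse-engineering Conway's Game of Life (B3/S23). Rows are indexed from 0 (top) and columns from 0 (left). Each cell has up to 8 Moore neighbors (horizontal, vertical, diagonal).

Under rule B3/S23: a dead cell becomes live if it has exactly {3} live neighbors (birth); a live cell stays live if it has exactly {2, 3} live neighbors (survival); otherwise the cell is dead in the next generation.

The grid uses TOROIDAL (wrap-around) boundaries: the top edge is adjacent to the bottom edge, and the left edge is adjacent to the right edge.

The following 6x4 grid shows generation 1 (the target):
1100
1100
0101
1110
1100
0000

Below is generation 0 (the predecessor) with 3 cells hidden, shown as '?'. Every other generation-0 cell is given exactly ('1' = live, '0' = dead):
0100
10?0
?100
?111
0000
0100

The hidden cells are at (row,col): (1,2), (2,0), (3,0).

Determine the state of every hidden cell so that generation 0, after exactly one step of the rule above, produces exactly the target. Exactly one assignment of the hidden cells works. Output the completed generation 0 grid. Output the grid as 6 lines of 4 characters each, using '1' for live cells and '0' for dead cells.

Hidden generation-0 cells (in order): (1,2), (2,0), (3,0).
A hidden cell only influences target cells in its own 3x3 neighborhood. Try each of the 2^3 = 8 assignments, step the completed generation 0 forward once under B3/S23, and compare with the target:
  (1,2)=0 (2,0)=0 (3,0)=0 -> step reproduces the target at every cell -> ACCEPT
  (1,2)=0 (2,0)=0 (3,0)=1 -> step gives (2,1)='0' but target has '1' -> reject
  (1,2)=0 (2,0)=1 (3,0)=0 -> step gives (1,1)='0' but target has '1' -> reject
  (1,2)=0 (2,0)=1 (3,0)=1 -> step gives (1,1)='0' but target has '1' -> reject
  (1,2)=1 (2,0)=0 (3,0)=0 -> step gives (0,2)='1' but target has '0' -> reject
  (1,2)=1 (2,0)=0 (3,0)=1 -> step gives (0,2)='1' but target has '0' -> reject
  (1,2)=1 (2,0)=1 (3,0)=0 -> step gives (0,2)='1' but target has '0' -> reject
  (1,2)=1 (2,0)=1 (3,0)=1 -> step gives (0,2)='1' but target has '0' -> reject
Unique solution: (1,2)=dead, (2,0)=dead, (3,0)=dead.
Check: live-neighbor counts of every cell in the completed generation 0:
3221
2321
4343
3231
3342
2120
Applying B3/S23 to generation 0 with these counts gives:
1100
1100
0101
1110
1100
0000
which matches the target exactly.

Answer: 0100
1000
0100
0111
0000
0100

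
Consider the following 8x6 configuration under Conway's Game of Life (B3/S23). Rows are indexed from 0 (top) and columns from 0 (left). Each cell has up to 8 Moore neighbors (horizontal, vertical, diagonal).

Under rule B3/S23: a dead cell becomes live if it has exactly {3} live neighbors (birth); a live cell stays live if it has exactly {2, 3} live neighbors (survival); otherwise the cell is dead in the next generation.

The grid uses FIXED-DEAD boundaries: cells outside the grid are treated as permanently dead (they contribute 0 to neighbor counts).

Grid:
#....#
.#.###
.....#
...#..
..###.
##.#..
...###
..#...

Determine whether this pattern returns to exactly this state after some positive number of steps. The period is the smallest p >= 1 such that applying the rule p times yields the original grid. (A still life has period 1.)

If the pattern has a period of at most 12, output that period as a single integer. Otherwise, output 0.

Answer: 0

Derivation:
Simulating and comparing each generation to the original:
Gen 0 (original, given above): 18 live cells
Gen 1: 16 live cells, differs from original
Gen 2: 16 live cells, differs from original
Gen 3: 15 live cells, differs from original
Gen 4: 15 live cells, differs from original
Gen 5: 12 live cells, differs from original
Gen 6: 15 live cells, differs from original
Gen 7: 11 live cells, differs from original
Gen 8: 17 live cells, differs from original
Gen 9: 8 live cells, differs from original
Gen 10: 2 live cells, differs from original
Gen 11: 0 live cells, differs from original
Gen 12: 0 live cells, differs from original
No period found within 12 steps.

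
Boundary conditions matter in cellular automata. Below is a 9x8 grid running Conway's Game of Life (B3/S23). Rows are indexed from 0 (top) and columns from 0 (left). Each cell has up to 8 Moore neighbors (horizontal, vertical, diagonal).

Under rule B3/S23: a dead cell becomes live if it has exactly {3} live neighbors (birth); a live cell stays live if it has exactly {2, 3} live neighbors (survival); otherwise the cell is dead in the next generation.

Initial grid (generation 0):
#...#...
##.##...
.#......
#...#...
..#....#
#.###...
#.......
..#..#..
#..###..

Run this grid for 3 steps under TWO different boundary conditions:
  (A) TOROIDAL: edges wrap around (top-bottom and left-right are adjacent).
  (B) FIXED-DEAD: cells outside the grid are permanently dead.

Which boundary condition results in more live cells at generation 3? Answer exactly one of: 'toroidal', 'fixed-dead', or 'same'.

Under TOROIDAL boundary, generation 3:
#.....##
........
...###..
...#....
##.....#
#......#
#.#.##.#
##.#.#..
#...#.#.
Population = 24

Under FIXED-DEAD boundary, generation 3:
........
....##..
....##..
.###....
#.......
#.......
.#####..
..##.#..
....#...
Population = 18

Comparison: toroidal=24, fixed-dead=18 -> toroidal

Answer: toroidal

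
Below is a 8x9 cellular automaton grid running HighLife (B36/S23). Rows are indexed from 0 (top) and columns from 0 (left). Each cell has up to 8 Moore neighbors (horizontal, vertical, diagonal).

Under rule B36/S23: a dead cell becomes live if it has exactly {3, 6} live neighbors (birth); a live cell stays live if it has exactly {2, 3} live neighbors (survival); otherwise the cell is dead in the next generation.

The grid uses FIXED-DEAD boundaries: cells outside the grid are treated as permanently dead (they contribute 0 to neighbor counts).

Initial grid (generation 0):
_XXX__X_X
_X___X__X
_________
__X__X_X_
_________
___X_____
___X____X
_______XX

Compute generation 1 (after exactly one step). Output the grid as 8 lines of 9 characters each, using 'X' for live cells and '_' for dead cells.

Answer: _XX____X_
_X_____X_
______X__
_________
_________
_________
_______XX
_______XX

Derivation:
Simulating step by step:
Generation 0 (given above): 16 live cells
Generation 1: 10 live cells
(generation 1 grid is the final answer)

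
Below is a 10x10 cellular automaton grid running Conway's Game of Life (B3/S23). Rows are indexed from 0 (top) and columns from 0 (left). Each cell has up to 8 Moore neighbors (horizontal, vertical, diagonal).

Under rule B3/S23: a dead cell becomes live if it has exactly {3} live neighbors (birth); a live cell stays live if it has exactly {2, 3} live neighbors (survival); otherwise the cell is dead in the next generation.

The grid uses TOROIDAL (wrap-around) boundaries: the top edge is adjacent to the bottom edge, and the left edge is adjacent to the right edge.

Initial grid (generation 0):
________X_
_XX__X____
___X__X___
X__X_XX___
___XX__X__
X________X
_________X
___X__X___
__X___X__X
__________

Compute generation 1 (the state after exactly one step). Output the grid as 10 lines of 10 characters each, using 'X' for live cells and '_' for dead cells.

Answer: __________
__X_______
_X_X__X___
__XX_XXX__
X__XXXX__X
X_______XX
X________X
__________
__________
__________

Derivation:
Simulating step by step:
Generation 0 (given above): 21 live cells
Generation 1: 20 live cells
(generation 1 grid is the final answer)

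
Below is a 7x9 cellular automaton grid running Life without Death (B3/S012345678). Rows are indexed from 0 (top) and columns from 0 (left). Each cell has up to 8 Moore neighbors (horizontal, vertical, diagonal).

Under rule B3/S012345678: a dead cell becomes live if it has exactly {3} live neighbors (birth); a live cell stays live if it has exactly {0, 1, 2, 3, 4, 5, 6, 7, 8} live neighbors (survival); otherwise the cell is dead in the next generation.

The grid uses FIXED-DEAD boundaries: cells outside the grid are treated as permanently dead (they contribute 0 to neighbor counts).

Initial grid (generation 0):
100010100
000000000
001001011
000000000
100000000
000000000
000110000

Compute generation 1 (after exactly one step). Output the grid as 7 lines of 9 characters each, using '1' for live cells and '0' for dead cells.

Answer: 100010100
000001110
001001011
000000000
100000000
000000000
000110000

Derivation:
Simulating step by step:
Generation 0 (given above): 10 live cells
Generation 1: 13 live cells
(generation 1 grid is the final answer)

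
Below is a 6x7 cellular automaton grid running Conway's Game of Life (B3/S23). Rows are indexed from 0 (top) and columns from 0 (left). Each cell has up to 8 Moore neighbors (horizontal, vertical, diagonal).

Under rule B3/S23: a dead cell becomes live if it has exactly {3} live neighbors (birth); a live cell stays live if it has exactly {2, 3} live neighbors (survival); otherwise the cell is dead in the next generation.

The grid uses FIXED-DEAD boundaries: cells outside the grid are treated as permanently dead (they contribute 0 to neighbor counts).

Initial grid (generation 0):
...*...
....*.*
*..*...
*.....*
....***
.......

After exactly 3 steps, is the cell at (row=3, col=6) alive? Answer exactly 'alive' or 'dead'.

Simulating step by step:
Generation 0 (given above): 10 live cells
Generation 1: 8 live cells
.......
...**..
.....*.
....*.*
.....**
.....*.
Generation 2: 9 live cells
.......
....*..
...*.*.
....*.*
....*.*
.....**
Generation 3: 10 live cells
.......
....*..
...*.*.
...**.*
....*.*
.....**

Cell (3,6) at generation 3: 1 -> alive

Answer: alive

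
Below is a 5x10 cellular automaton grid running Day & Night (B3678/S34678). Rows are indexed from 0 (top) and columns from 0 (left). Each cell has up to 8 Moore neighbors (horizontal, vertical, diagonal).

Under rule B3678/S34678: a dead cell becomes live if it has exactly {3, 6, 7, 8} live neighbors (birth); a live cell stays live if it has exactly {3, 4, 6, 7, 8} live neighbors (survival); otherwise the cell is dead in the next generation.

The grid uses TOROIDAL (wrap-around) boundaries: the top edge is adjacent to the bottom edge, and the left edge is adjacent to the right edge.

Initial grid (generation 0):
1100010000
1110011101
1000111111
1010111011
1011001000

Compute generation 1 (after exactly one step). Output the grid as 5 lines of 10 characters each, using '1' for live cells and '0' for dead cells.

Answer: 0101110100
1000001100
1110111111
1000110111
1111001100

Derivation:
Simulating step by step:
Generation 0 (given above): 28 live cells
Generation 1: 29 live cells
(generation 1 grid is the final answer)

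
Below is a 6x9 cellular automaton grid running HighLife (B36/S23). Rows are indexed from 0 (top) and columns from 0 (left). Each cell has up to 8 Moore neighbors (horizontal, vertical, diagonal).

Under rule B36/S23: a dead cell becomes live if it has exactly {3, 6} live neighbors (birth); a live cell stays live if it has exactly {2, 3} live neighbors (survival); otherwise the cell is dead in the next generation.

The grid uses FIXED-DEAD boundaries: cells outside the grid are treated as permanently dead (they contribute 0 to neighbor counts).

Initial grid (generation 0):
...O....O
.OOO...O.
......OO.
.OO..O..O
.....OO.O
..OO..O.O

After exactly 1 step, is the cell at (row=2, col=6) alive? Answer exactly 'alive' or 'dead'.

Answer: alive

Derivation:
Simulating step by step:
Generation 0 (given above): 19 live cells
Generation 1: 20 live cells
...O.....
..OO..OOO
...O..OOO
.....O..O
.O.OOOO.O
.....OO..

Cell (2,6) at generation 1: 1 -> alive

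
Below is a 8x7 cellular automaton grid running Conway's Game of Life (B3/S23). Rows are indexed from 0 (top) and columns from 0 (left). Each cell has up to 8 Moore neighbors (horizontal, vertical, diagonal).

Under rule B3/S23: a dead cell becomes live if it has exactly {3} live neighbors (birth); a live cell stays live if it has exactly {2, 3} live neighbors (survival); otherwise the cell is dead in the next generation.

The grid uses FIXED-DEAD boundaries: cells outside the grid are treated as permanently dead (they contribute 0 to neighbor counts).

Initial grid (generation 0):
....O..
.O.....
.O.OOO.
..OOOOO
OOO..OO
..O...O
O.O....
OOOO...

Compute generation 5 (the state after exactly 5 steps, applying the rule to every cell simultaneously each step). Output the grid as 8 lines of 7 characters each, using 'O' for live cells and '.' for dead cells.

Simulating step by step:
Generation 0 (given above): 24 live cells
Generation 1: 15 live cells
.......
..OO.O.
.O....O
O......
.......
O.OO.OO
O......
O.OO...
Generation 2: 8 live cells
.......
..O....
.OO....
.......
.O.....
.O.....
O...O..
.O.....
Generation 3: 10 live cells
.......
.OO....
.OO....
.OO....
.......
OO.....
OO.....
.......
Generation 4: 12 live cells
.......
.OO....
O..O...
.OO....
O.O....
OO.....
OO.....
.......
Generation 5: 12 live cells
(generation 5 grid is the final answer)

Answer: .......
.OO....
O..O...
O.OO...
O.O....
..O....
OO.....
.......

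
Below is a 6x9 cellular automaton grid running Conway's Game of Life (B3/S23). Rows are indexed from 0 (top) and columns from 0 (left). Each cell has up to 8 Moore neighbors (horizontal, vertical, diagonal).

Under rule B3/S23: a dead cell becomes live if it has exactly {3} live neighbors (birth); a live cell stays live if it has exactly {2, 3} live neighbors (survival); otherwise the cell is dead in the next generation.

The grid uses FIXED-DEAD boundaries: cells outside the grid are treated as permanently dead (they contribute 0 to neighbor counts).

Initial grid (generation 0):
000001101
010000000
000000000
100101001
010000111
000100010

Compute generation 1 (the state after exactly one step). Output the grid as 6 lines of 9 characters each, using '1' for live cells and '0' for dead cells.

Answer: 000000000
000000000
000000000
000000101
001010101
000000111

Derivation:
Simulating step by step:
Generation 0 (given above): 14 live cells
Generation 1: 9 live cells
(generation 1 grid is the final answer)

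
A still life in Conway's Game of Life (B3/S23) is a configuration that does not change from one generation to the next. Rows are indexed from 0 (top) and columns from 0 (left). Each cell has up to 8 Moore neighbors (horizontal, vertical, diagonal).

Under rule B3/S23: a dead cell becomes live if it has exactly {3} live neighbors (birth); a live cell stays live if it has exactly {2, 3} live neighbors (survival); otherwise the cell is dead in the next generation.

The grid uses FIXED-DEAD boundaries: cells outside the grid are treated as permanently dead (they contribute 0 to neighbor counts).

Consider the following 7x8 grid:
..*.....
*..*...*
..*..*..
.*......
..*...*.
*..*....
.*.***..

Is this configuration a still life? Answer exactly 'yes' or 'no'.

Compute generation 1 and compare to generation 0 (given above):
Generation 1:
........
.***....
.**.....
.**.....
.**.....
.*.*.*..
..***...
Cell (0,2) differs: gen0=1 vs gen1=0 -> NOT a still life.

Answer: no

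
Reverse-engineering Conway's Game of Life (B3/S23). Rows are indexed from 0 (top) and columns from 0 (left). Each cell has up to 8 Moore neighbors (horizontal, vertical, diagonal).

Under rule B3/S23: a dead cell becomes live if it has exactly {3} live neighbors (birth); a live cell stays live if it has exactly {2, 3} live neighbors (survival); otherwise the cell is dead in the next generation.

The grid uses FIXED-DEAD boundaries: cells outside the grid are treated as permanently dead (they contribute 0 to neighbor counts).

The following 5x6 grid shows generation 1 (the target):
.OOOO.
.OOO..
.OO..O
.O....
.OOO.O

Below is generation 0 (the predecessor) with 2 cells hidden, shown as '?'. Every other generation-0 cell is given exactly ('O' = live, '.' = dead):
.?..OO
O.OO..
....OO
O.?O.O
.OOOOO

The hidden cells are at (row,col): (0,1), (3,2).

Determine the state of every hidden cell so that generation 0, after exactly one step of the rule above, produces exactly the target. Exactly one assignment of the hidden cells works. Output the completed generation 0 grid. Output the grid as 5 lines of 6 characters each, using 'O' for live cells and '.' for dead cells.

Answer: .O..OO
O.OO..
....OO
O..O.O
.OOOOO

Derivation:
Hidden generation-0 cells (in order): (0,1), (3,2).
A hidden cell only influences target cells in its own 3x3 neighborhood. Try each of the 2^2 = 4 assignments, step the completed generation 0 forward once under B3/S23, and compare with the target:
  (0,1)=. (3,2)=. -> step gives (0,1)='.' but target has 'O' -> reject
  (0,1)=. (3,2)=O -> step gives (0,1)='.' but target has 'O' -> reject
  (0,1)=O (3,2)=. -> step reproduces the target at every cell -> ACCEPT
  (0,1)=O (3,2)=O -> step gives (2,1)='.' but target has 'O' -> reject
Unique solution: (0,1)=live, (3,2)=dead.
Check: live-neighbor counts of every cell in the completed generation 0:
223321
132354
233442
134474
223342
Applying B3/S23 to generation 0 with these counts gives:
.OOOO.
.OOO..
.OO..O
.O....
.OOO.O
which matches the target exactly.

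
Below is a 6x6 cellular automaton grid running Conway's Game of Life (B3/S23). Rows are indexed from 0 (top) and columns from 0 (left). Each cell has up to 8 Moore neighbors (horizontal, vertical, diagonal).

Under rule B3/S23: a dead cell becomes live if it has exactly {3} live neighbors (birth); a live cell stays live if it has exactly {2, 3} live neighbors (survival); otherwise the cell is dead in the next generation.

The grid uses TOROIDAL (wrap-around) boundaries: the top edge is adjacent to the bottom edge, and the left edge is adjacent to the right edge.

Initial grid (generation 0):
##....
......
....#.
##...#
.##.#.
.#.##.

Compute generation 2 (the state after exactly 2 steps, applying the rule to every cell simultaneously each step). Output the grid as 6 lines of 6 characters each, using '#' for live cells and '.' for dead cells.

Simulating step by step:
Generation 0 (given above): 12 live cells
Generation 1: 15 live cells
###...
......
#....#
######
....#.
...###
Generation 2: 19 live cells
(generation 2 grid is the final answer)

Answer: ######
.....#
..##..
.###..
.#....
######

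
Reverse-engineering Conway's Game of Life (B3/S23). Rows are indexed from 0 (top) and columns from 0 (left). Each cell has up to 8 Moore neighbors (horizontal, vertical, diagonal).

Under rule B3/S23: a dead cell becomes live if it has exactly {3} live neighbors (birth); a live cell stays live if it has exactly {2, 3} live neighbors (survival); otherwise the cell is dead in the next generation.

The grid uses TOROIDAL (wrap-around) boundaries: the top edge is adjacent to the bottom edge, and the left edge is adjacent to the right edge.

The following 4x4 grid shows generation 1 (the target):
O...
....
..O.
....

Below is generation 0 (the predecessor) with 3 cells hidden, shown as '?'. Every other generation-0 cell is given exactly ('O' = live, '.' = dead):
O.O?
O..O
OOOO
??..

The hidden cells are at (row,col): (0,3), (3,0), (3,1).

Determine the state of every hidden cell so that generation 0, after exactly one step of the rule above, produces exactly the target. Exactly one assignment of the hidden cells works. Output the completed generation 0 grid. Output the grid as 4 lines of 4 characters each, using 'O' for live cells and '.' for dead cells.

Hidden generation-0 cells (in order): (0,3), (3,0), (3,1).
A hidden cell only influences target cells in its own 3x3 neighborhood. Try each of the 2^3 = 8 assignments, step the completed generation 0 forward once under B3/S23, and compare with the target:
  (0,3)=. (3,0)=. (3,1)=. -> step gives (0,1)='O' but target has '.' -> reject
  (0,3)=. (3,0)=. (3,1)=O -> step gives (0,2)='O' but target has '.' -> reject
  (0,3)=. (3,0)=O (3,1)=. -> step reproduces the target at every cell -> ACCEPT
  (0,3)=. (3,0)=O (3,1)=O -> step gives (0,0)='.' but target has 'O' -> reject
  (0,3)=O (3,0)=. (3,1)=. -> step gives (0,1)='O' but target has '.' -> reject
  (0,3)=O (3,0)=. (3,1)=O -> step gives (0,0)='.' but target has 'O' -> reject
  (0,3)=O (3,0)=O (3,1)=. -> step gives (0,0)='.' but target has 'O' -> reject
  (0,3)=O (3,0)=O (3,1)=O -> step gives (0,0)='.' but target has 'O' -> reject
Unique solution: (0,3)=dead, (3,0)=live, (3,1)=dead.
Check: live-neighbor counts of every cell in the completed generation 0:
3415
5656
5435
4646
Applying B3/S23 to generation 0 with these counts gives:
O...
....
..O.
....
which matches the target exactly.

Answer: O.O.
O..O
OOOO
O...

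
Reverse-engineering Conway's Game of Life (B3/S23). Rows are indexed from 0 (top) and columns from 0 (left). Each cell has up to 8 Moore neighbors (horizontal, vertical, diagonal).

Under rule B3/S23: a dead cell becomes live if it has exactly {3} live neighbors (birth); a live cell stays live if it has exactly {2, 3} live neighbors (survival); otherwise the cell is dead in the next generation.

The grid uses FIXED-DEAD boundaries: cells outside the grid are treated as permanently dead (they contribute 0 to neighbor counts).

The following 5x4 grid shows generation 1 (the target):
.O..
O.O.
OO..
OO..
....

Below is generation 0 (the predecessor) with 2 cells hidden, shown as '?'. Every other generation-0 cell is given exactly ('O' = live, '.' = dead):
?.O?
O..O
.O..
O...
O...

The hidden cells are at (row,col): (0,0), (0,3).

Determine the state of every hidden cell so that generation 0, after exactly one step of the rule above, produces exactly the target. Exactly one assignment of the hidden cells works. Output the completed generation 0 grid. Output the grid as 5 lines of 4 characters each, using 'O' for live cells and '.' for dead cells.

Answer: O.O.
O..O
.O..
O...
O...

Derivation:
Hidden generation-0 cells (in order): (0,0), (0,3).
A hidden cell only influences target cells in its own 3x3 neighborhood. Try each of the 2^2 = 4 assignments, step the completed generation 0 forward once under B3/S23, and compare with the target:
  (0,0)=. (0,3)=. -> step gives (0,1)='.' but target has 'O' -> reject
  (0,0)=. (0,3)=O -> step gives (0,1)='.' but target has 'O' -> reject
  (0,0)=O (0,3)=. -> step reproduces the target at every cell -> ACCEPT
  (0,0)=O (0,3)=O -> step gives (0,2)='O' but target has '.' -> reject
Unique solution: (0,0)=live, (0,3)=dead.
Check: live-neighbor counts of every cell in the completed generation 0:
1312
2431
3221
2310
1200
Applying B3/S23 to generation 0 with these counts gives:
.O..
O.O.
OO..
OO..
....
which matches the target exactly.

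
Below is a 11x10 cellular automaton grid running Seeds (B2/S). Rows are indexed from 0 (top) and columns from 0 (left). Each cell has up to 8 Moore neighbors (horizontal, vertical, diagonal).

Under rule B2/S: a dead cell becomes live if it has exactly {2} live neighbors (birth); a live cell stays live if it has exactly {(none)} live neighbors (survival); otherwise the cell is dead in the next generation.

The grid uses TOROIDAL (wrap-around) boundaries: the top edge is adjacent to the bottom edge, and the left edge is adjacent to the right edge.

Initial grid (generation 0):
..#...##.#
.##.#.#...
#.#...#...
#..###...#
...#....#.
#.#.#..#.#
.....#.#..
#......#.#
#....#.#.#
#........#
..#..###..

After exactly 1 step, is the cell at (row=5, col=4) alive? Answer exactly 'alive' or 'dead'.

Simulating step by step:
Generation 0 (given above): 38 live cells
Generation 1: 19 live cells
#...#.....
........##
.......#..
......###.
......##..
.#...#....
...##.....
.#..##....
..........
....#.....
...#......

Cell (5,4) at generation 1: 0 -> dead

Answer: dead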